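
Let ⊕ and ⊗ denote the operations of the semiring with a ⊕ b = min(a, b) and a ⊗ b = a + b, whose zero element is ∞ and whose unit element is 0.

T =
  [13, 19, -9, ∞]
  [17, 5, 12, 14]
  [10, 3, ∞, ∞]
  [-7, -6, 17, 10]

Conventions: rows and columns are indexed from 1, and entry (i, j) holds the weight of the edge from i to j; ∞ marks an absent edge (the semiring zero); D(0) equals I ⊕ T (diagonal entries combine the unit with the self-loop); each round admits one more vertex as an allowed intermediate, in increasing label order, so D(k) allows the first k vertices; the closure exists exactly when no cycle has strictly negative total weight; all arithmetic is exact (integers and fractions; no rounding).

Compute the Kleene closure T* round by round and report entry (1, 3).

D(0):
  [0, 19, -9, ∞]
  [17, 0, 12, 14]
  [10, 3, 0, ∞]
  [-7, -6, 17, 0]
D(1):
  [0, 19, -9, ∞]
  [17, 0, 8, 14]
  [10, 3, 0, ∞]
  [-7, -6, -16, 0]
D(2):
  [0, 19, -9, 33]
  [17, 0, 8, 14]
  [10, 3, 0, 17]
  [-7, -6, -16, 0]
D(3):
  [0, -6, -9, 8]
  [17, 0, 8, 14]
  [10, 3, 0, 17]
  [-7, -13, -16, 0]
D(4):
  [0, -6, -9, 8]
  [7, 0, -2, 14]
  [10, 3, 0, 17]
  [-7, -13, -16, 0]
Answer: T*[1][3] = -9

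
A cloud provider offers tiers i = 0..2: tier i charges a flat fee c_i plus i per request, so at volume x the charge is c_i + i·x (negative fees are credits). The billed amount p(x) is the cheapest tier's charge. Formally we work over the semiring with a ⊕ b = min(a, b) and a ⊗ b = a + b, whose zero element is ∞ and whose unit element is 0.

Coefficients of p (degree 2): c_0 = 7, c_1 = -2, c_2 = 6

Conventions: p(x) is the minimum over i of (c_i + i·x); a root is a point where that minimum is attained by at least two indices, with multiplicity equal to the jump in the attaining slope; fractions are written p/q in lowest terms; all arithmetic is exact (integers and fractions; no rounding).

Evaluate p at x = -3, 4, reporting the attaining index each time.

p(-3) = min(7+0·(-3)=7, -2+1·(-3)=-5, 6+2·(-3)=0) = -5 (attained by i=1)
p(4) = min(7+0·4=7, -2+1·4=2, 6+2·4=14) = 2 (attained by i=1)
Answer: p(-3) = -5; p(4) = 2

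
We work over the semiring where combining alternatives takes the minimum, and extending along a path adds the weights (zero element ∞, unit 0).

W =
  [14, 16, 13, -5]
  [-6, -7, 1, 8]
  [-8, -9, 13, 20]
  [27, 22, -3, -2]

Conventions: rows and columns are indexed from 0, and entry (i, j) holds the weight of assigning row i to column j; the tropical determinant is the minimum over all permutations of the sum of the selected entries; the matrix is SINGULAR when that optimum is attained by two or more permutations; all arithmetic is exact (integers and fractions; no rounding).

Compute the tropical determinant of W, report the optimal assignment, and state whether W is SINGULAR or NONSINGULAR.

σ = (0, 1, 2, 3): 14 + (-7) + 13 + (-2) = 18
σ = (0, 1, 3, 2): 14 + (-7) + 20 + (-3) = 24
σ = (0, 2, 1, 3): 14 + 1 + (-9) + (-2) = 4
σ = (0, 2, 3, 1): 14 + 1 + 20 + 22 = 57
σ = (0, 3, 1, 2): 14 + 8 + (-9) + (-3) = 10
σ = (0, 3, 2, 1): 14 + 8 + 13 + 22 = 57
σ = (1, 0, 2, 3): 16 + (-6) + 13 + (-2) = 21
σ = (1, 0, 3, 2): 16 + (-6) + 20 + (-3) = 27
σ = (1, 2, 0, 3): 16 + 1 + (-8) + (-2) = 7
σ = (1, 2, 3, 0): 16 + 1 + 20 + 27 = 64
σ = (1, 3, 0, 2): 16 + 8 + (-8) + (-3) = 13
σ = (1, 3, 2, 0): 16 + 8 + 13 + 27 = 64
σ = (2, 0, 1, 3): 13 + (-6) + (-9) + (-2) = -4
σ = (2, 0, 3, 1): 13 + (-6) + 20 + 22 = 49
σ = (2, 1, 0, 3): 13 + (-7) + (-8) + (-2) = -4
σ = (2, 1, 3, 0): 13 + (-7) + 20 + 27 = 53
σ = (2, 3, 0, 1): 13 + 8 + (-8) + 22 = 35
σ = (2, 3, 1, 0): 13 + 8 + (-9) + 27 = 39
σ = (3, 0, 1, 2): (-5) + (-6) + (-9) + (-3) = -23
σ = (3, 0, 2, 1): (-5) + (-6) + 13 + 22 = 24
σ = (3, 1, 0, 2): (-5) + (-7) + (-8) + (-3) = -23
σ = (3, 1, 2, 0): (-5) + (-7) + 13 + 27 = 28
σ = (3, 2, 0, 1): (-5) + 1 + (-8) + 22 = 10
σ = (3, 2, 1, 0): (-5) + 1 + (-9) + 27 = 14
Optimal value attained by: σ = (3, 0, 1, 2).
Answer: det⊕(W) = -23; verdict: SINGULAR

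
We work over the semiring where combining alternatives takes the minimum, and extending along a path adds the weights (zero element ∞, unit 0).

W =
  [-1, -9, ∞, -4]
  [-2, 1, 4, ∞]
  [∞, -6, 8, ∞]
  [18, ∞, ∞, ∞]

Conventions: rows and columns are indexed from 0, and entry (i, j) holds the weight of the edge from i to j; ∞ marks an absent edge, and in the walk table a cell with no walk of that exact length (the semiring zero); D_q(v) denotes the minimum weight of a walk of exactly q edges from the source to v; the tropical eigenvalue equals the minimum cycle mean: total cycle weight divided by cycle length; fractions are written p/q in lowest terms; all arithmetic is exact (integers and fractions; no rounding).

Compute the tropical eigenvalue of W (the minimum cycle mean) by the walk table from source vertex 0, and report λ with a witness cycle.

q=0: [0, ∞, ∞, ∞]
q=1: [-1, -9, ∞, -4]
q=2: [-11, -10, -5, -5]
q=3: [-12, -20, -6, -15]
q=4: [-22, -21, -16, -16]
Optimal cycle mean attained by: cycle 0->1->0, total (-9) + (-2), length 2.
Answer: λ = -11/2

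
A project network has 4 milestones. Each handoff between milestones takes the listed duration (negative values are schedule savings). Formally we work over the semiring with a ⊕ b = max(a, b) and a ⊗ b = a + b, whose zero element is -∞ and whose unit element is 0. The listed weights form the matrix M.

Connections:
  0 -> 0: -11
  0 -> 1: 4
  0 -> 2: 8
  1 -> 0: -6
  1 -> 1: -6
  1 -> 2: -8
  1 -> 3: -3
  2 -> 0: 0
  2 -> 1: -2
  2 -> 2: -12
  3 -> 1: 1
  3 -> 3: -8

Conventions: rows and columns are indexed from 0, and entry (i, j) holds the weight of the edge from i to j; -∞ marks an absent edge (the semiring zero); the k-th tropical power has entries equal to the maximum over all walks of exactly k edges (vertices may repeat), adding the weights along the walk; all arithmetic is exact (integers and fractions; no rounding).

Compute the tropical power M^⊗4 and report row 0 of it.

M^⊗2:
  [8, 6, -3, 1]
  [-8, -2, 2, -9]
  [-8, 4, 8, -5]
  [-5, -5, -7, -2]
M^⊗3:
  [0, 12, 16, 3]
  [2, 0, 0, -5]
  [8, 6, 0, 1]
  [-7, -1, 3, -8]
M^⊗4:
  [16, 14, 8, 9]
  [0, 6, 10, -3]
  [0, 12, 16, 3]
  [3, 1, 1, -4]
Answer: row 0 of M^⊗4 = [16, 14, 8, 9]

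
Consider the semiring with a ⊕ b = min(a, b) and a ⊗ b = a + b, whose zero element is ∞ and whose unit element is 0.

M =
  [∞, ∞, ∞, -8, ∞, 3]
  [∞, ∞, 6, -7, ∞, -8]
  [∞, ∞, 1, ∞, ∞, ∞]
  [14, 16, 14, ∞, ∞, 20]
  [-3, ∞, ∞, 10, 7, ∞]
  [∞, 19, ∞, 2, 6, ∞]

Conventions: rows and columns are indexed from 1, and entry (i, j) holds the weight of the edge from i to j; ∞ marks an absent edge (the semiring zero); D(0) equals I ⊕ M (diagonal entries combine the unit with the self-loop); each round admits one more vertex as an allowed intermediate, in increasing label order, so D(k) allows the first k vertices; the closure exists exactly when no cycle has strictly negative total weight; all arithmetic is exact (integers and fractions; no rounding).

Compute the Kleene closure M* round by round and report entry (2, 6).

D(0):
  [0, ∞, ∞, -8, ∞, 3]
  [∞, 0, 6, -7, ∞, -8]
  [∞, ∞, 0, ∞, ∞, ∞]
  [14, 16, 14, 0, ∞, 20]
  [-3, ∞, ∞, 10, 0, ∞]
  [∞, 19, ∞, 2, 6, 0]
D(1):
  [0, ∞, ∞, -8, ∞, 3]
  [∞, 0, 6, -7, ∞, -8]
  [∞, ∞, 0, ∞, ∞, ∞]
  [14, 16, 14, 0, ∞, 17]
  [-3, ∞, ∞, -11, 0, 0]
  [∞, 19, ∞, 2, 6, 0]
D(2):
  [0, ∞, ∞, -8, ∞, 3]
  [∞, 0, 6, -7, ∞, -8]
  [∞, ∞, 0, ∞, ∞, ∞]
  [14, 16, 14, 0, ∞, 8]
  [-3, ∞, ∞, -11, 0, 0]
  [∞, 19, 25, 2, 6, 0]
D(3):
  [0, ∞, ∞, -8, ∞, 3]
  [∞, 0, 6, -7, ∞, -8]
  [∞, ∞, 0, ∞, ∞, ∞]
  [14, 16, 14, 0, ∞, 8]
  [-3, ∞, ∞, -11, 0, 0]
  [∞, 19, 25, 2, 6, 0]
D(4):
  [0, 8, 6, -8, ∞, 0]
  [7, 0, 6, -7, ∞, -8]
  [∞, ∞, 0, ∞, ∞, ∞]
  [14, 16, 14, 0, ∞, 8]
  [-3, 5, 3, -11, 0, -3]
  [16, 18, 16, 2, 6, 0]
D(5):
  [0, 8, 6, -8, ∞, 0]
  [7, 0, 6, -7, ∞, -8]
  [∞, ∞, 0, ∞, ∞, ∞]
  [14, 16, 14, 0, ∞, 8]
  [-3, 5, 3, -11, 0, -3]
  [3, 11, 9, -5, 6, 0]
D(6):
  [0, 8, 6, -8, 6, 0]
  [-5, 0, 1, -13, -2, -8]
  [∞, ∞, 0, ∞, ∞, ∞]
  [11, 16, 14, 0, 14, 8]
  [-3, 5, 3, -11, 0, -3]
  [3, 11, 9, -5, 6, 0]
Answer: M*[2][6] = -8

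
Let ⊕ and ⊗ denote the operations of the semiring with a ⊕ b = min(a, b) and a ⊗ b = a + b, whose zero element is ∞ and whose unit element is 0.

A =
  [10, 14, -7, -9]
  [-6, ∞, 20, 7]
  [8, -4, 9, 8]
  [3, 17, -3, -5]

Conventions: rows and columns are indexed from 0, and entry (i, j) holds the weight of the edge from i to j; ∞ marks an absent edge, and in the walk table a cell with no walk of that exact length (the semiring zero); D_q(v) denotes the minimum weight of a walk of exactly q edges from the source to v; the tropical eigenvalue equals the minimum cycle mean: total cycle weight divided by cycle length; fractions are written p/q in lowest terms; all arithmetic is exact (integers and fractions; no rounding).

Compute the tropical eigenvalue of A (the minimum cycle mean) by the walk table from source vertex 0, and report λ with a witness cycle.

q=0: [0, ∞, ∞, ∞]
q=1: [10, 14, -7, -9]
q=2: [-6, -11, -12, -14]
q=3: [-17, -16, -17, -19]
q=4: [-22, -21, -24, -26]
Optimal cycle mean attained by: cycle 0->2->1->0, total (-7) + (-4) + (-6), length 3.
Answer: λ = -17/3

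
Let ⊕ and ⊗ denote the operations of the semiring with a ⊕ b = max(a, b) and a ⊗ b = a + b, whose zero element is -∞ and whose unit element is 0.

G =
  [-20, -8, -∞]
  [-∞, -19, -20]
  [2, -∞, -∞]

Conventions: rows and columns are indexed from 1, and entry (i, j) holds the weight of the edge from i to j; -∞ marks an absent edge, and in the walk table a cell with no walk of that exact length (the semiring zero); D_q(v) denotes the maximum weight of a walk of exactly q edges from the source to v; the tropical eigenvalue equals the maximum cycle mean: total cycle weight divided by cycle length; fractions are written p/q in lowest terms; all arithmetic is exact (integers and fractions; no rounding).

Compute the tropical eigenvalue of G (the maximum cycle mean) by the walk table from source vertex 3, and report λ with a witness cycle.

q=0: [-∞, -∞, 0]
q=1: [2, -∞, -∞]
q=2: [-18, -6, -∞]
q=3: [-38, -25, -26]
Optimal cycle mean attained by: cycle 1->2->3->1, total (-8) + (-20) + 2, length 3.
Answer: λ = -26/3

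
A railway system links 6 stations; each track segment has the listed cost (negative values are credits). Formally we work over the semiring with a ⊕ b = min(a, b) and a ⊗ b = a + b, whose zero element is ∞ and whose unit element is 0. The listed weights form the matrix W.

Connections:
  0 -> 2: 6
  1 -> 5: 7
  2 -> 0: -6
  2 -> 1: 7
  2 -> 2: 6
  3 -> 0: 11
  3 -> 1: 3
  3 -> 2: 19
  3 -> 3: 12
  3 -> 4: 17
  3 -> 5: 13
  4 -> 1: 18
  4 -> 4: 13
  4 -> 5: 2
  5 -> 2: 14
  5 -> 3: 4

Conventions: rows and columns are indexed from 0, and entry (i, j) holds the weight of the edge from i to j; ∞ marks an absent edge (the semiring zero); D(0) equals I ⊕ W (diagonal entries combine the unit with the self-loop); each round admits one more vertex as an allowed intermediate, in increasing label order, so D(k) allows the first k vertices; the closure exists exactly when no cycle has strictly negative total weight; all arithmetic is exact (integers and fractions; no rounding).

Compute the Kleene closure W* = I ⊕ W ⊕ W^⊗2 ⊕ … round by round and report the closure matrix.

D(0):
  [0, ∞, 6, ∞, ∞, ∞]
  [∞, 0, ∞, ∞, ∞, 7]
  [-6, 7, 0, ∞, ∞, ∞]
  [11, 3, 19, 0, 17, 13]
  [∞, 18, ∞, ∞, 0, 2]
  [∞, ∞, 14, 4, ∞, 0]
D(1):
  [0, ∞, 6, ∞, ∞, ∞]
  [∞, 0, ∞, ∞, ∞, 7]
  [-6, 7, 0, ∞, ∞, ∞]
  [11, 3, 17, 0, 17, 13]
  [∞, 18, ∞, ∞, 0, 2]
  [∞, ∞, 14, 4, ∞, 0]
D(2):
  [0, ∞, 6, ∞, ∞, ∞]
  [∞, 0, ∞, ∞, ∞, 7]
  [-6, 7, 0, ∞, ∞, 14]
  [11, 3, 17, 0, 17, 10]
  [∞, 18, ∞, ∞, 0, 2]
  [∞, ∞, 14, 4, ∞, 0]
D(3):
  [0, 13, 6, ∞, ∞, 20]
  [∞, 0, ∞, ∞, ∞, 7]
  [-6, 7, 0, ∞, ∞, 14]
  [11, 3, 17, 0, 17, 10]
  [∞, 18, ∞, ∞, 0, 2]
  [8, 21, 14, 4, ∞, 0]
D(4):
  [0, 13, 6, ∞, ∞, 20]
  [∞, 0, ∞, ∞, ∞, 7]
  [-6, 7, 0, ∞, ∞, 14]
  [11, 3, 17, 0, 17, 10]
  [∞, 18, ∞, ∞, 0, 2]
  [8, 7, 14, 4, 21, 0]
D(5):
  [0, 13, 6, ∞, ∞, 20]
  [∞, 0, ∞, ∞, ∞, 7]
  [-6, 7, 0, ∞, ∞, 14]
  [11, 3, 17, 0, 17, 10]
  [∞, 18, ∞, ∞, 0, 2]
  [8, 7, 14, 4, 21, 0]
D(6):
  [0, 13, 6, 24, 41, 20]
  [15, 0, 21, 11, 28, 7]
  [-6, 7, 0, 18, 35, 14]
  [11, 3, 17, 0, 17, 10]
  [10, 9, 16, 6, 0, 2]
  [8, 7, 14, 4, 21, 0]
Answer: W* = [[0, 13, 6, 24, 41, 20], [15, 0, 21, 11, 28, 7], [-6, 7, 0, 18, 35, 14], [11, 3, 17, 0, 17, 10], [10, 9, 16, 6, 0, 2], [8, 7, 14, 4, 21, 0]]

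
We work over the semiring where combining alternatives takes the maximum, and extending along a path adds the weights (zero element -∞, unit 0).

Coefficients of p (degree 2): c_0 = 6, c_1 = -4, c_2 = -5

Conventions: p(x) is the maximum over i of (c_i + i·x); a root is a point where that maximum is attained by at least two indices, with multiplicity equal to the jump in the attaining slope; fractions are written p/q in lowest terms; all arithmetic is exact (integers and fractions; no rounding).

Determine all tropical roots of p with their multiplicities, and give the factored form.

hull edge (i=0, c=6) to (i=2, c=-5): slope -11/2, span 2
Factored form: p(x) = -5 ⊗ (x ⊕ 11/2) ⊗ (x ⊕ 11/2)
Answer: roots = 11/2 (mult 2)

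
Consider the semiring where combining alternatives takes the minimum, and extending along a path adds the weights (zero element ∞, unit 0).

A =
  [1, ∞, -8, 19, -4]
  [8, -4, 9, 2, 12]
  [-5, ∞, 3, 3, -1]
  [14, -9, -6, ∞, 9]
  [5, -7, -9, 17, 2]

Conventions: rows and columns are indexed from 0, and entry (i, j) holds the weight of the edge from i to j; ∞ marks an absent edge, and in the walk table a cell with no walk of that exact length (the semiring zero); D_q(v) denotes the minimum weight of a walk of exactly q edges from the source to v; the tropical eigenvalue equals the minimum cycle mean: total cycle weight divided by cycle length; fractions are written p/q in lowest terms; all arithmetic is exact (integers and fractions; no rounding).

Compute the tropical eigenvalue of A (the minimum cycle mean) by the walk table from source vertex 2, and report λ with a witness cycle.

q=0: [∞, ∞, 0, ∞, ∞]
q=1: [-5, ∞, 3, 3, -1]
q=2: [-4, -8, -13, 6, -9]
q=3: [-18, -16, -18, -10, -14]
q=4: [-23, -21, -26, -15, -22]
q=5: [-31, -29, -31, -23, -27]
Optimal cycle mean attained by: cycle 0->2->0, total (-8) + (-5), length 2.
Answer: λ = -13/2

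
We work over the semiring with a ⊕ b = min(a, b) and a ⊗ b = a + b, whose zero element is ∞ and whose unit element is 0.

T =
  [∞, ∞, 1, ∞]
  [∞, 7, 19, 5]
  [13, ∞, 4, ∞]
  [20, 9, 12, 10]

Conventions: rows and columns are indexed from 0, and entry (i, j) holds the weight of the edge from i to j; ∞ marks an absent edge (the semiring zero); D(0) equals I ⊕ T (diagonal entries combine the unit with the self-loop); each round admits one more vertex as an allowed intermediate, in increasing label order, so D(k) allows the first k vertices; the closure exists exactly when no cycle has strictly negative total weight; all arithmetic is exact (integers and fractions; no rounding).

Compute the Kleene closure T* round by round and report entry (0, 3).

D(0):
  [0, ∞, 1, ∞]
  [∞, 0, 19, 5]
  [13, ∞, 0, ∞]
  [20, 9, 12, 0]
D(1):
  [0, ∞, 1, ∞]
  [∞, 0, 19, 5]
  [13, ∞, 0, ∞]
  [20, 9, 12, 0]
D(2):
  [0, ∞, 1, ∞]
  [∞, 0, 19, 5]
  [13, ∞, 0, ∞]
  [20, 9, 12, 0]
D(3):
  [0, ∞, 1, ∞]
  [32, 0, 19, 5]
  [13, ∞, 0, ∞]
  [20, 9, 12, 0]
D(4):
  [0, ∞, 1, ∞]
  [25, 0, 17, 5]
  [13, ∞, 0, ∞]
  [20, 9, 12, 0]
Answer: T*[0][3] = ∞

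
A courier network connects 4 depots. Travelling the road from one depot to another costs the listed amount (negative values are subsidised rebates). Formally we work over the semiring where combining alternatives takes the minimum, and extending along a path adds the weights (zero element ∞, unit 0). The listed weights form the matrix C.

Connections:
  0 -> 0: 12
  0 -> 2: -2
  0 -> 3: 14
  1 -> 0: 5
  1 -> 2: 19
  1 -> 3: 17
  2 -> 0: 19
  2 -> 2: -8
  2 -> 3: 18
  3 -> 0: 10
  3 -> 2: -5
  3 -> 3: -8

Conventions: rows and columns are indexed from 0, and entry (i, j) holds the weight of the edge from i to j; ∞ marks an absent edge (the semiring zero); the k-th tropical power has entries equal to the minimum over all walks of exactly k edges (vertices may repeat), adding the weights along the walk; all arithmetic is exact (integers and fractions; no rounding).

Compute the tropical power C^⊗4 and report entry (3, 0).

C^⊗2:
  [17, ∞, -10, 6]
  [17, ∞, 3, 9]
  [11, ∞, -16, 10]
  [2, ∞, -13, -16]
C^⊗3:
  [9, ∞, -18, -2]
  [19, ∞, -5, 1]
  [3, ∞, -24, 2]
  [-6, ∞, -21, -24]
C^⊗4:
  [1, ∞, -26, -10]
  [11, ∞, -13, -7]
  [-5, ∞, -32, -6]
  [-14, ∞, -29, -32]
Key observation: the optimum is the walk 3->3->3->3->0, with weight (-8) + (-8) + (-8) + 10 = -14.
Optimal value attained by: walk 3->3->3->3->0.
Answer: (C^⊗4)[3][0] = -14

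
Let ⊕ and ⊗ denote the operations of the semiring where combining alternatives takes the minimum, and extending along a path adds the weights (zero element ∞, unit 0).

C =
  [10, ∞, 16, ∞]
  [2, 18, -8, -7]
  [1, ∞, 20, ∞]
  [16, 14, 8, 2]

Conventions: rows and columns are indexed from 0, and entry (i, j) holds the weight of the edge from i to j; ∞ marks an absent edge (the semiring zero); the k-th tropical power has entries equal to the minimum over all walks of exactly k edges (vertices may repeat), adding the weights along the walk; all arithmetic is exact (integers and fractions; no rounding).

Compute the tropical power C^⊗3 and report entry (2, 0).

C^⊗2:
  [17, ∞, 26, ∞]
  [-7, 7, 1, -5]
  [11, ∞, 17, ∞]
  [9, 16, 6, 4]
C^⊗3:
  [27, ∞, 33, ∞]
  [2, 9, -1, -3]
  [18, ∞, 27, ∞]
  [7, 18, 8, 6]
Key observation: the optimum is the walk 2->0->2->0, with weight 1 + 16 + 1 = 18.
Optimal value attained by: walk 2->0->2->0.
Answer: (C^⊗3)[2][0] = 18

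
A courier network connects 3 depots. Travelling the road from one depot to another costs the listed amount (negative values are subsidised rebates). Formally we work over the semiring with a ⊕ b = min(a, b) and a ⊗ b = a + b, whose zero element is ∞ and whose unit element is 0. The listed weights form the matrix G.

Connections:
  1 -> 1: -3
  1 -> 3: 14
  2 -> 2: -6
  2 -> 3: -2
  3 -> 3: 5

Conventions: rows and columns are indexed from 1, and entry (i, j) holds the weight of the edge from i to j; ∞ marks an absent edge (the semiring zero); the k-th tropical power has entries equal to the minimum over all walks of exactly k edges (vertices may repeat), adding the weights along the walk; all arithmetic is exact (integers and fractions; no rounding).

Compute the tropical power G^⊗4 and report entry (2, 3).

G^⊗2:
  [-6, ∞, 11]
  [∞, -12, -8]
  [∞, ∞, 10]
G^⊗3:
  [-9, ∞, 8]
  [∞, -18, -14]
  [∞, ∞, 15]
G^⊗4:
  [-12, ∞, 5]
  [∞, -24, -20]
  [∞, ∞, 20]
Key observation: the optimum is the walk 2->2->2->2->3, with weight (-6) + (-6) + (-6) + (-2) = -20.
Optimal value attained by: walk 2->2->2->2->3.
Answer: (G^⊗4)[2][3] = -20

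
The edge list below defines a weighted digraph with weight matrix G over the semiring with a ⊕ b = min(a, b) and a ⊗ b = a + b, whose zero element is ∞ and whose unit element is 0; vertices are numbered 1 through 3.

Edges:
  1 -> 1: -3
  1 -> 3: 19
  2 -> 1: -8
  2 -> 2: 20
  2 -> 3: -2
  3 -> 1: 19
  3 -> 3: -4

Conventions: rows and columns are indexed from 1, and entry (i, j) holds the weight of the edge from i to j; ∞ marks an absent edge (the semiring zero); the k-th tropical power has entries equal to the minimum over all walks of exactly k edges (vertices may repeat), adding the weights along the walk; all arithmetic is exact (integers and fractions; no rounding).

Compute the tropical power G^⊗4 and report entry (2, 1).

G^⊗2:
  [-6, ∞, 15]
  [-11, 40, -6]
  [15, ∞, -8]
G^⊗3:
  [-9, ∞, 11]
  [-14, 60, -10]
  [11, ∞, -12]
G^⊗4:
  [-12, ∞, 7]
  [-17, 80, -14]
  [7, ∞, -16]
Key observation: the optimum is the walk 2->1->1->1->1, with weight (-8) + (-3) + (-3) + (-3) = -17.
Optimal value attained by: walk 2->1->1->1->1.
Answer: (G^⊗4)[2][1] = -17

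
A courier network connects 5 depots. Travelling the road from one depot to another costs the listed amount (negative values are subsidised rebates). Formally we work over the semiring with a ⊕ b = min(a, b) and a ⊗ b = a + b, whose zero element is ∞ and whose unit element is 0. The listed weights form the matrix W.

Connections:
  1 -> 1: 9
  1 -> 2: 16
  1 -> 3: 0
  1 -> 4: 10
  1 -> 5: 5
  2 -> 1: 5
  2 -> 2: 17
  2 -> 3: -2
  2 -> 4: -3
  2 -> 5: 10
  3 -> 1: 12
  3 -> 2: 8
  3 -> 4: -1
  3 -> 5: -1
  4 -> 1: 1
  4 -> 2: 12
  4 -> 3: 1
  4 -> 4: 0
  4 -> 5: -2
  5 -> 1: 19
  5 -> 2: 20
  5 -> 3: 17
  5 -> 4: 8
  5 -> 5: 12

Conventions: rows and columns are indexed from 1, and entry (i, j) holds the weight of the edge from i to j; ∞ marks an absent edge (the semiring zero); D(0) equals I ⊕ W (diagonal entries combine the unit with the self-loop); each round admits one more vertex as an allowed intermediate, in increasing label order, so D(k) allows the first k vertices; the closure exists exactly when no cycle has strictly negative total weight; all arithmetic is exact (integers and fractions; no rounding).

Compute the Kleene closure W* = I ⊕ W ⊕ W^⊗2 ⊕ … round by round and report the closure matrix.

D(0):
  [0, 16, 0, 10, 5]
  [5, 0, -2, -3, 10]
  [12, 8, 0, -1, -1]
  [1, 12, 1, 0, -2]
  [19, 20, 17, 8, 0]
D(1):
  [0, 16, 0, 10, 5]
  [5, 0, -2, -3, 10]
  [12, 8, 0, -1, -1]
  [1, 12, 1, 0, -2]
  [19, 20, 17, 8, 0]
D(2):
  [0, 16, 0, 10, 5]
  [5, 0, -2, -3, 10]
  [12, 8, 0, -1, -1]
  [1, 12, 1, 0, -2]
  [19, 20, 17, 8, 0]
D(3):
  [0, 8, 0, -1, -1]
  [5, 0, -2, -3, -3]
  [12, 8, 0, -1, -1]
  [1, 9, 1, 0, -2]
  [19, 20, 17, 8, 0]
D(4):
  [0, 8, 0, -1, -3]
  [-2, 0, -2, -3, -5]
  [0, 8, 0, -1, -3]
  [1, 9, 1, 0, -2]
  [9, 17, 9, 8, 0]
D(5):
  [0, 8, 0, -1, -3]
  [-2, 0, -2, -3, -5]
  [0, 8, 0, -1, -3]
  [1, 9, 1, 0, -2]
  [9, 17, 9, 8, 0]
Answer: W* = [[0, 8, 0, -1, -3], [-2, 0, -2, -3, -5], [0, 8, 0, -1, -3], [1, 9, 1, 0, -2], [9, 17, 9, 8, 0]]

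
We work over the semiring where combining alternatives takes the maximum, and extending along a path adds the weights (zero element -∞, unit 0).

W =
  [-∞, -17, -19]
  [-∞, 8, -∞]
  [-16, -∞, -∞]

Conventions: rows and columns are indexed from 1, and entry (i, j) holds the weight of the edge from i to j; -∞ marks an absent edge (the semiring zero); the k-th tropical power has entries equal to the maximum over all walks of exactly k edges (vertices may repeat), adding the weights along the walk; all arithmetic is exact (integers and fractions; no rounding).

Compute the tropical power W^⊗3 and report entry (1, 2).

W^⊗2:
  [-35, -9, -∞]
  [-∞, 16, -∞]
  [-∞, -33, -35]
W^⊗3:
  [-∞, -1, -54]
  [-∞, 24, -∞]
  [-51, -25, -∞]
Key observation: the optimum is the walk 1->2->2->2, with weight (-17) + 8 + 8 = -1.
Optimal value attained by: walk 1->2->2->2.
Answer: (W^⊗3)[1][2] = -1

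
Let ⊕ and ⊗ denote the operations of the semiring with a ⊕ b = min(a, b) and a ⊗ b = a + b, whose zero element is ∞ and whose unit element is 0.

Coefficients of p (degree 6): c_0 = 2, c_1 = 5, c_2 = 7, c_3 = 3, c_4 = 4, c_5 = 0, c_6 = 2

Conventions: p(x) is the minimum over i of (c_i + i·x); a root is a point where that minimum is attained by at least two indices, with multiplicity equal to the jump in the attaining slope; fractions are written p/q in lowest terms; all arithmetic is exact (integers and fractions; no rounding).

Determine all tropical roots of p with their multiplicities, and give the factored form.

hull edge (i=0, c=2) to (i=5, c=0): slope -2/5, span 5
hull edge (i=5, c=0) to (i=6, c=2): slope 2, span 1
Factored form: p(x) = 2 ⊗ (x ⊕ (-2)) ⊗ (x ⊕ 2/5) ⊗ (x ⊕ 2/5) ⊗ (x ⊕ 2/5) ⊗ (x ⊕ 2/5) ⊗ (x ⊕ 2/5)
Answer: roots = -2 (mult 1), 2/5 (mult 5)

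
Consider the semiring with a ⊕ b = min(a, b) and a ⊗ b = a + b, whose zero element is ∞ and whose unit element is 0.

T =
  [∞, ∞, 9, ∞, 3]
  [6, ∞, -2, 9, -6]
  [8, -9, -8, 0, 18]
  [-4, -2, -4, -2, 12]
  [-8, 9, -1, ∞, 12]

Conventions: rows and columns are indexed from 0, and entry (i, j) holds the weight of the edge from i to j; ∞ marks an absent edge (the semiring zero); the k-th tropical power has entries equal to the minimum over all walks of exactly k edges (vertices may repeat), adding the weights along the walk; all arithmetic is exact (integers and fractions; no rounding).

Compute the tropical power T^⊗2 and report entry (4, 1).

T^⊗2:
  [-5, 0, 1, 9, 15]
  [-14, -11, -10, -2, 6]
  [-4, -17, -16, -8, -15]
  [-6, -13, -12, -4, -8]
  [4, -10, -9, -1, -5]
Key observation: the optimum is the walk 4->2->1, with weight (-1) + (-9) = -10.
Optimal value attained by: walk 4->2->1.
Answer: (T^⊗2)[4][1] = -10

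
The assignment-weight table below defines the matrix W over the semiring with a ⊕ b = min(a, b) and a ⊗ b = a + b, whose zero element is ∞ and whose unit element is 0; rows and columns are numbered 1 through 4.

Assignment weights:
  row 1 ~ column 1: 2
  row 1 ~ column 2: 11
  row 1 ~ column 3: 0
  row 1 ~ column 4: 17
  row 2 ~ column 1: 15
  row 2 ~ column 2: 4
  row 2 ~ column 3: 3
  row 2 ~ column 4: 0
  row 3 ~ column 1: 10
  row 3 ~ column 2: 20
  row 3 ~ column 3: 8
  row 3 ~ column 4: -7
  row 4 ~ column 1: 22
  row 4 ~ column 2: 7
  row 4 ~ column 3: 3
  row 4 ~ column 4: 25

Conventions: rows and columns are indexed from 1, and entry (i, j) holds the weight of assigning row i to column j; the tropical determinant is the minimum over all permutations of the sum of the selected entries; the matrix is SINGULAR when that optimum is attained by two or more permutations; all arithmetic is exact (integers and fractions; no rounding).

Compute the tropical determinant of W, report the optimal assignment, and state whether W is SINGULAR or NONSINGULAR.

σ = (1, 2, 3, 4): 2 + 4 + 8 + 25 = 39
σ = (1, 2, 4, 3): 2 + 4 + (-7) + 3 = 2
σ = (1, 3, 2, 4): 2 + 3 + 20 + 25 = 50
σ = (1, 3, 4, 2): 2 + 3 + (-7) + 7 = 5
σ = (1, 4, 2, 3): 2 + 0 + 20 + 3 = 25
σ = (1, 4, 3, 2): 2 + 0 + 8 + 7 = 17
σ = (2, 1, 3, 4): 11 + 15 + 8 + 25 = 59
σ = (2, 1, 4, 3): 11 + 15 + (-7) + 3 = 22
σ = (2, 3, 1, 4): 11 + 3 + 10 + 25 = 49
σ = (2, 3, 4, 1): 11 + 3 + (-7) + 22 = 29
σ = (2, 4, 1, 3): 11 + 0 + 10 + 3 = 24
σ = (2, 4, 3, 1): 11 + 0 + 8 + 22 = 41
σ = (3, 1, 2, 4): 0 + 15 + 20 + 25 = 60
σ = (3, 1, 4, 2): 0 + 15 + (-7) + 7 = 15
σ = (3, 2, 1, 4): 0 + 4 + 10 + 25 = 39
σ = (3, 2, 4, 1): 0 + 4 + (-7) + 22 = 19
σ = (3, 4, 1, 2): 0 + 0 + 10 + 7 = 17
σ = (3, 4, 2, 1): 0 + 0 + 20 + 22 = 42
σ = (4, 1, 2, 3): 17 + 15 + 20 + 3 = 55
σ = (4, 1, 3, 2): 17 + 15 + 8 + 7 = 47
σ = (4, 2, 1, 3): 17 + 4 + 10 + 3 = 34
σ = (4, 2, 3, 1): 17 + 4 + 8 + 22 = 51
σ = (4, 3, 1, 2): 17 + 3 + 10 + 7 = 37
σ = (4, 3, 2, 1): 17 + 3 + 20 + 22 = 62
Optimal value attained by: σ = (1, 2, 4, 3).
Answer: det⊕(W) = 2; verdict: NONSINGULAR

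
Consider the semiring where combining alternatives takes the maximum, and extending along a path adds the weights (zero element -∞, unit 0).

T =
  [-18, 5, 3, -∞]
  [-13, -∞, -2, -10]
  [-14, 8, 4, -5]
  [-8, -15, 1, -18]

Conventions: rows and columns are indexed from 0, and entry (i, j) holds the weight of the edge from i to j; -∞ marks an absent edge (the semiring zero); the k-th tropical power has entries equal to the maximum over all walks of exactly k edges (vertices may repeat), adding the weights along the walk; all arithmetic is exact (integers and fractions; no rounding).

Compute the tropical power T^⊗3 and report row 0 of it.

T^⊗2:
  [-8, 11, 7, -2]
  [-16, 6, 2, -7]
  [-5, 12, 8, -1]
  [-13, 9, 5, -4]
T^⊗3:
  [-2, 15, 11, 2]
  [-7, 10, 6, -3]
  [-1, 16, 12, 3]
  [-4, 13, 9, 0]
Answer: row 0 of T^⊗3 = [-2, 15, 11, 2]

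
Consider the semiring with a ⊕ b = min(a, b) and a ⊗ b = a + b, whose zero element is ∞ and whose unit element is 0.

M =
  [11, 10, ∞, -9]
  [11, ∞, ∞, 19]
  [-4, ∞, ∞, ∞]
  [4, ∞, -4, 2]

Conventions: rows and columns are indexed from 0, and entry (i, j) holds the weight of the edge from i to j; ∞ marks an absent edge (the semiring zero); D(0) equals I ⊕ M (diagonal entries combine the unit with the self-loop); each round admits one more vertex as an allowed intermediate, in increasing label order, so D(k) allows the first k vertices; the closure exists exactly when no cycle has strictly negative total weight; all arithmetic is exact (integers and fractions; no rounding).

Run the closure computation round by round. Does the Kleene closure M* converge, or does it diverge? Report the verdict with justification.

D(0):
  [0, 10, ∞, -9]
  [11, 0, ∞, 19]
  [-4, ∞, 0, ∞]
  [4, ∞, -4, 0]
Detection: at round 1, diagonal entry (3, 3) turns strictly negative.
Key observation: the cycle 3->0->3 has total weight 4 + (-9), which is strictly negative.
Answer: DIVERGES — negative cycle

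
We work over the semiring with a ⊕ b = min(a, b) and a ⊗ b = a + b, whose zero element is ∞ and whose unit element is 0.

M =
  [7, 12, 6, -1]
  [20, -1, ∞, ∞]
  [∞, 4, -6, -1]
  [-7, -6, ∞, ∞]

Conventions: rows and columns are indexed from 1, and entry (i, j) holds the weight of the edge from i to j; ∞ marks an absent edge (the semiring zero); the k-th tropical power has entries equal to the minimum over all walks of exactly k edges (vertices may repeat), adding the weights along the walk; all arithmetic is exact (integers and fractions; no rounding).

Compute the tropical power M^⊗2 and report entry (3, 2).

M^⊗2:
  [-8, -7, 0, 5]
  [19, -2, 26, 19]
  [-8, -7, -12, -7]
  [0, -7, -1, -8]
Key observation: the optimum is the walk 3->4->2, with weight (-1) + (-6) = -7.
Optimal value attained by: walk 3->4->2.
Answer: (M^⊗2)[3][2] = -7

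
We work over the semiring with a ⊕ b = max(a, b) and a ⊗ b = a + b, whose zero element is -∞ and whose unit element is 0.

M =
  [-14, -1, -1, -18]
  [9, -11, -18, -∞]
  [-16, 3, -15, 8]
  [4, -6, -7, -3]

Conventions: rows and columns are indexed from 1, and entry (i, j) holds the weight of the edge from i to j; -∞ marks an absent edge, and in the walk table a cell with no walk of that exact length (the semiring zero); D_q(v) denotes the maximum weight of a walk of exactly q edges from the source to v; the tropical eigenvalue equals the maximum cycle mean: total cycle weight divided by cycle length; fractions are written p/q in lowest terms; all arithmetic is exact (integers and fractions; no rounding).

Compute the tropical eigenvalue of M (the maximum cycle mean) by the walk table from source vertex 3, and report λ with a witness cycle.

q=0: [-∞, -∞, 0, -∞]
q=1: [-16, 3, -15, 8]
q=2: [12, 2, 1, 5]
q=3: [11, 11, 11, 9]
q=4: [20, 14, 10, 19]
Optimal cycle mean attained by: cycle 1->2->1, total (-1) + 9, length 2.
Answer: λ = 4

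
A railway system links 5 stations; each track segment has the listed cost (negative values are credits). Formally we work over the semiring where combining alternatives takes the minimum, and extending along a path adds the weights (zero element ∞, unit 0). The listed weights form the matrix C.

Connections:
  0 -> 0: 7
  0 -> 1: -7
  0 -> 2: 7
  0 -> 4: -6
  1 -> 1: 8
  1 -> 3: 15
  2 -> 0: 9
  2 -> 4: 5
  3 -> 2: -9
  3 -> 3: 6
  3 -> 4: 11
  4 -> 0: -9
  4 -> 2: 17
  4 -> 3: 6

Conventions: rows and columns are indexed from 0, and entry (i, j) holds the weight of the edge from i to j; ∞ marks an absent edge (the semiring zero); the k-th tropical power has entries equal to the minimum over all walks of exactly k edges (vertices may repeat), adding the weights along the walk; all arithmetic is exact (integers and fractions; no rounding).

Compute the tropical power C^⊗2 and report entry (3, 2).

C^⊗2:
  [-15, 0, 11, 0, 1]
  [∞, 16, 6, 21, 26]
  [-4, 2, 16, 11, 3]
  [0, ∞, -3, 12, -4]
  [-2, -16, -3, 12, -15]
Key observation: the optimum is the walk 3->3->2, with weight 6 + (-9) = -3.
Optimal value attained by: walk 3->3->2.
Answer: (C^⊗2)[3][2] = -3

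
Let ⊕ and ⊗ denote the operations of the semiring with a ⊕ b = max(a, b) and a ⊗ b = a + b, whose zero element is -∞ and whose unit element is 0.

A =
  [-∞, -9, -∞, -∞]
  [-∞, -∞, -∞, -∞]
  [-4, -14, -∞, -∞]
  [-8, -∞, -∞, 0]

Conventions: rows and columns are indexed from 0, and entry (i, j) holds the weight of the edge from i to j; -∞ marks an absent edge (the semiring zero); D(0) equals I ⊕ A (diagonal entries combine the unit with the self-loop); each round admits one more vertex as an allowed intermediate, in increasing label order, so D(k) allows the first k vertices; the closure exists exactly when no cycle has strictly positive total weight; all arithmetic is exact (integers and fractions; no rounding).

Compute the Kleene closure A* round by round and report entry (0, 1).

D(0):
  [0, -9, -∞, -∞]
  [-∞, 0, -∞, -∞]
  [-4, -14, 0, -∞]
  [-8, -∞, -∞, 0]
D(1):
  [0, -9, -∞, -∞]
  [-∞, 0, -∞, -∞]
  [-4, -13, 0, -∞]
  [-8, -17, -∞, 0]
D(2):
  [0, -9, -∞, -∞]
  [-∞, 0, -∞, -∞]
  [-4, -13, 0, -∞]
  [-8, -17, -∞, 0]
D(3):
  [0, -9, -∞, -∞]
  [-∞, 0, -∞, -∞]
  [-4, -13, 0, -∞]
  [-8, -17, -∞, 0]
D(4):
  [0, -9, -∞, -∞]
  [-∞, 0, -∞, -∞]
  [-4, -13, 0, -∞]
  [-8, -17, -∞, 0]
Answer: A*[0][1] = -9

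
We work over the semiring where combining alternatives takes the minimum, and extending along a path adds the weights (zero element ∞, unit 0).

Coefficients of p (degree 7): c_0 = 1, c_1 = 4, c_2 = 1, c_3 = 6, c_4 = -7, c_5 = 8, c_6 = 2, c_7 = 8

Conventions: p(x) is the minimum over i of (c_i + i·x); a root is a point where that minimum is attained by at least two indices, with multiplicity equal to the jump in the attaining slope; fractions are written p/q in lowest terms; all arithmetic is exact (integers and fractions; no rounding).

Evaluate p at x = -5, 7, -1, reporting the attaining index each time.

p(-5) = min(1+0·(-5)=1, 4+1·(-5)=-1, 1+2·(-5)=-9, 6+3·(-5)=-9, -7+4·(-5)=-27, 8+5·(-5)=-17, 2+6·(-5)=-28, 8+7·(-5)=-27) = -28 (attained by i=6)
p(7) = min(1+0·7=1, 4+1·7=11, 1+2·7=15, 6+3·7=27, -7+4·7=21, 8+5·7=43, 2+6·7=44, 8+7·7=57) = 1 (attained by i=0)
p(-1) = min(1+0·(-1)=1, 4+1·(-1)=3, 1+2·(-1)=-1, 6+3·(-1)=3, -7+4·(-1)=-11, 8+5·(-1)=3, 2+6·(-1)=-4, 8+7·(-1)=1) = -11 (attained by i=4)
Answer: p(-5) = -28; p(7) = 1; p(-1) = -11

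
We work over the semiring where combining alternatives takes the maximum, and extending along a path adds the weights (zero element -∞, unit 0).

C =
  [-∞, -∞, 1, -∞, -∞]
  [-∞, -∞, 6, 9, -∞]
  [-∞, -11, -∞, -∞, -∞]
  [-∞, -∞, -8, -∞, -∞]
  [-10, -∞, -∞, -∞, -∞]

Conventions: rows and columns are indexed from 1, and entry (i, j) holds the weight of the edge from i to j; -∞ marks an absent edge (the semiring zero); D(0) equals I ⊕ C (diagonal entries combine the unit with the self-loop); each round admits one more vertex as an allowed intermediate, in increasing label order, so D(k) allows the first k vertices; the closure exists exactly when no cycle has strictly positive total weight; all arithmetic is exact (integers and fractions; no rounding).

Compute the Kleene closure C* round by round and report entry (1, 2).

D(0):
  [0, -∞, 1, -∞, -∞]
  [-∞, 0, 6, 9, -∞]
  [-∞, -11, 0, -∞, -∞]
  [-∞, -∞, -8, 0, -∞]
  [-10, -∞, -∞, -∞, 0]
D(1):
  [0, -∞, 1, -∞, -∞]
  [-∞, 0, 6, 9, -∞]
  [-∞, -11, 0, -∞, -∞]
  [-∞, -∞, -8, 0, -∞]
  [-10, -∞, -9, -∞, 0]
D(2):
  [0, -∞, 1, -∞, -∞]
  [-∞, 0, 6, 9, -∞]
  [-∞, -11, 0, -2, -∞]
  [-∞, -∞, -8, 0, -∞]
  [-10, -∞, -9, -∞, 0]
D(3):
  [0, -10, 1, -1, -∞]
  [-∞, 0, 6, 9, -∞]
  [-∞, -11, 0, -2, -∞]
  [-∞, -19, -8, 0, -∞]
  [-10, -20, -9, -11, 0]
D(4):
  [0, -10, 1, -1, -∞]
  [-∞, 0, 6, 9, -∞]
  [-∞, -11, 0, -2, -∞]
  [-∞, -19, -8, 0, -∞]
  [-10, -20, -9, -11, 0]
D(5):
  [0, -10, 1, -1, -∞]
  [-∞, 0, 6, 9, -∞]
  [-∞, -11, 0, -2, -∞]
  [-∞, -19, -8, 0, -∞]
  [-10, -20, -9, -11, 0]
Answer: C*[1][2] = -10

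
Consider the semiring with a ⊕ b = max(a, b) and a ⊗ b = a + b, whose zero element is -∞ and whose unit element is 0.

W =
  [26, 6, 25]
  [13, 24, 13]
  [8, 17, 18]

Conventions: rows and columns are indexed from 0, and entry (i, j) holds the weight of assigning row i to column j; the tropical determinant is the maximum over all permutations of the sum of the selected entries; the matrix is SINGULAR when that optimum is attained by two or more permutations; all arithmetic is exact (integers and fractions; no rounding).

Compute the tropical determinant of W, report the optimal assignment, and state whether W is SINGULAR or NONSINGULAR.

σ = (0, 1, 2): 26 + 24 + 18 = 68
σ = (0, 2, 1): 26 + 13 + 17 = 56
σ = (1, 0, 2): 6 + 13 + 18 = 37
σ = (1, 2, 0): 6 + 13 + 8 = 27
σ = (2, 0, 1): 25 + 13 + 17 = 55
σ = (2, 1, 0): 25 + 24 + 8 = 57
Optimal value attained by: σ = (0, 1, 2).
Answer: det⊕(W) = 68; verdict: NONSINGULAR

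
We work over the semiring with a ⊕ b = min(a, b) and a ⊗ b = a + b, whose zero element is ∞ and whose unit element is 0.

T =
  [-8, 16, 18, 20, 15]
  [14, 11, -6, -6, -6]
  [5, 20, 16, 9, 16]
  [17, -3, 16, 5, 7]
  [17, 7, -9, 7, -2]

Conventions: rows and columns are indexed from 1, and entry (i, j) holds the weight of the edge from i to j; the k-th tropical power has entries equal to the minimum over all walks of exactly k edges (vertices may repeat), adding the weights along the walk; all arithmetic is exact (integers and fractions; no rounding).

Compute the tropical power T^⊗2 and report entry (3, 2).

T^⊗2:
  [-16, 8, 6, 10, 7]
  [-1, -9, -15, -1, -8]
  [-3, 6, 7, 14, 14]
  [9, 2, -9, -9, -9]
  [-4, 4, -11, 0, -4]
Key observation: the optimum is the walk 3->4->2, with weight 9 + (-3) = 6.
Optimal value attained by: walk 3->4->2.
Answer: (T^⊗2)[3][2] = 6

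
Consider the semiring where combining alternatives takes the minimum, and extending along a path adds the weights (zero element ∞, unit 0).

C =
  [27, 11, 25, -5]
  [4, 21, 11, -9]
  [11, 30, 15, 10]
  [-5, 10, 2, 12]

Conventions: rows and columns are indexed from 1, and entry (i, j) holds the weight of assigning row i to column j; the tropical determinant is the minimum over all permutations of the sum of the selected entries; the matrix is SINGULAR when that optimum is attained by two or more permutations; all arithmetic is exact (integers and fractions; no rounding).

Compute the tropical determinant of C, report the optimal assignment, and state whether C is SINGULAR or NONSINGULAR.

σ = (1, 2, 3, 4): 27 + 21 + 15 + 12 = 75
σ = (1, 2, 4, 3): 27 + 21 + 10 + 2 = 60
σ = (1, 3, 2, 4): 27 + 11 + 30 + 12 = 80
σ = (1, 3, 4, 2): 27 + 11 + 10 + 10 = 58
σ = (1, 4, 2, 3): 27 + (-9) + 30 + 2 = 50
σ = (1, 4, 3, 2): 27 + (-9) + 15 + 10 = 43
σ = (2, 1, 3, 4): 11 + 4 + 15 + 12 = 42
σ = (2, 1, 4, 3): 11 + 4 + 10 + 2 = 27
σ = (2, 3, 1, 4): 11 + 11 + 11 + 12 = 45
σ = (2, 3, 4, 1): 11 + 11 + 10 + (-5) = 27
σ = (2, 4, 1, 3): 11 + (-9) + 11 + 2 = 15
σ = (2, 4, 3, 1): 11 + (-9) + 15 + (-5) = 12
σ = (3, 1, 2, 4): 25 + 4 + 30 + 12 = 71
σ = (3, 1, 4, 2): 25 + 4 + 10 + 10 = 49
σ = (3, 2, 1, 4): 25 + 21 + 11 + 12 = 69
σ = (3, 2, 4, 1): 25 + 21 + 10 + (-5) = 51
σ = (3, 4, 1, 2): 25 + (-9) + 11 + 10 = 37
σ = (3, 4, 2, 1): 25 + (-9) + 30 + (-5) = 41
σ = (4, 1, 2, 3): (-5) + 4 + 30 + 2 = 31
σ = (4, 1, 3, 2): (-5) + 4 + 15 + 10 = 24
σ = (4, 2, 1, 3): (-5) + 21 + 11 + 2 = 29
σ = (4, 2, 3, 1): (-5) + 21 + 15 + (-5) = 26
σ = (4, 3, 1, 2): (-5) + 11 + 11 + 10 = 27
σ = (4, 3, 2, 1): (-5) + 11 + 30 + (-5) = 31
Optimal value attained by: σ = (2, 4, 3, 1).
Answer: det⊕(C) = 12; verdict: NONSINGULAR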